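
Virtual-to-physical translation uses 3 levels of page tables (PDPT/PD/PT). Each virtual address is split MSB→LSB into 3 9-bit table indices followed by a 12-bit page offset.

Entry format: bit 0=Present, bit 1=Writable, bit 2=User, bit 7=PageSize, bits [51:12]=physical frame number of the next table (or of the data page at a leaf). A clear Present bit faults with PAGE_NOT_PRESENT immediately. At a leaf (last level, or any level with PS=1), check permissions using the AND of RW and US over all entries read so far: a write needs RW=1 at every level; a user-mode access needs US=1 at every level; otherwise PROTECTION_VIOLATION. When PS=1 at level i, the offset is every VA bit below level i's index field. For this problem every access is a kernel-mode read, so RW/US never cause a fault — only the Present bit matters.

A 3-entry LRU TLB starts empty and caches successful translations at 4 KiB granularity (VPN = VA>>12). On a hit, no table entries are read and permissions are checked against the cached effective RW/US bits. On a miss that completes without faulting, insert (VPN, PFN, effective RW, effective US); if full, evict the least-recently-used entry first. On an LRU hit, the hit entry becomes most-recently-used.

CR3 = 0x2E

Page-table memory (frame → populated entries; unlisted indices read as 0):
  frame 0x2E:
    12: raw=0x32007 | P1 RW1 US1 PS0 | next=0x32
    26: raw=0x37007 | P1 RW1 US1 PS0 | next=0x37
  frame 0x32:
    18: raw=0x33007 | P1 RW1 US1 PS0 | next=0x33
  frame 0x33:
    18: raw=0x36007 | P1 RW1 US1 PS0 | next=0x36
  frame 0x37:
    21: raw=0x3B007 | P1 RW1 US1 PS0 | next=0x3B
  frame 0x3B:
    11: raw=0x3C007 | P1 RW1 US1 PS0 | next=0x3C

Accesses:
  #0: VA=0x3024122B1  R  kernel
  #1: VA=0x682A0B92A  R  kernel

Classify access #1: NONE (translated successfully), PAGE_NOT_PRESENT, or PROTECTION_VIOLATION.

Trace:
#0 VA=0x3024122B1 (r,kernel):
  L0: frame=0x2E idx=12 entry=0x32007 [P=1 RW=1 US=1 PS=0]
  L1: frame=0x32 idx=18 entry=0x33007 [P=1 RW=1 US=1 PS=0]
  L2: frame=0x33 idx=18 entry=0x36007 [P=1 RW=1 US=1 PS=0]
  ✓ 0x362B1  — 3 lookups
#1 VA=0x682A0B92A (r,kernel):
  L0: frame=0x2E idx=26 entry=0x37007 [P=1 RW=1 US=1 PS=0]
  L1: frame=0x37 idx=21 entry=0x3B007 [P=1 RW=1 US=1 PS=0]
  L2: frame=0x3B idx=11 entry=0x3C007 [P=1 RW=1 US=1 PS=0]
  ✓ 0x3C92A  — 3 lookups

Access #1 fault: NONE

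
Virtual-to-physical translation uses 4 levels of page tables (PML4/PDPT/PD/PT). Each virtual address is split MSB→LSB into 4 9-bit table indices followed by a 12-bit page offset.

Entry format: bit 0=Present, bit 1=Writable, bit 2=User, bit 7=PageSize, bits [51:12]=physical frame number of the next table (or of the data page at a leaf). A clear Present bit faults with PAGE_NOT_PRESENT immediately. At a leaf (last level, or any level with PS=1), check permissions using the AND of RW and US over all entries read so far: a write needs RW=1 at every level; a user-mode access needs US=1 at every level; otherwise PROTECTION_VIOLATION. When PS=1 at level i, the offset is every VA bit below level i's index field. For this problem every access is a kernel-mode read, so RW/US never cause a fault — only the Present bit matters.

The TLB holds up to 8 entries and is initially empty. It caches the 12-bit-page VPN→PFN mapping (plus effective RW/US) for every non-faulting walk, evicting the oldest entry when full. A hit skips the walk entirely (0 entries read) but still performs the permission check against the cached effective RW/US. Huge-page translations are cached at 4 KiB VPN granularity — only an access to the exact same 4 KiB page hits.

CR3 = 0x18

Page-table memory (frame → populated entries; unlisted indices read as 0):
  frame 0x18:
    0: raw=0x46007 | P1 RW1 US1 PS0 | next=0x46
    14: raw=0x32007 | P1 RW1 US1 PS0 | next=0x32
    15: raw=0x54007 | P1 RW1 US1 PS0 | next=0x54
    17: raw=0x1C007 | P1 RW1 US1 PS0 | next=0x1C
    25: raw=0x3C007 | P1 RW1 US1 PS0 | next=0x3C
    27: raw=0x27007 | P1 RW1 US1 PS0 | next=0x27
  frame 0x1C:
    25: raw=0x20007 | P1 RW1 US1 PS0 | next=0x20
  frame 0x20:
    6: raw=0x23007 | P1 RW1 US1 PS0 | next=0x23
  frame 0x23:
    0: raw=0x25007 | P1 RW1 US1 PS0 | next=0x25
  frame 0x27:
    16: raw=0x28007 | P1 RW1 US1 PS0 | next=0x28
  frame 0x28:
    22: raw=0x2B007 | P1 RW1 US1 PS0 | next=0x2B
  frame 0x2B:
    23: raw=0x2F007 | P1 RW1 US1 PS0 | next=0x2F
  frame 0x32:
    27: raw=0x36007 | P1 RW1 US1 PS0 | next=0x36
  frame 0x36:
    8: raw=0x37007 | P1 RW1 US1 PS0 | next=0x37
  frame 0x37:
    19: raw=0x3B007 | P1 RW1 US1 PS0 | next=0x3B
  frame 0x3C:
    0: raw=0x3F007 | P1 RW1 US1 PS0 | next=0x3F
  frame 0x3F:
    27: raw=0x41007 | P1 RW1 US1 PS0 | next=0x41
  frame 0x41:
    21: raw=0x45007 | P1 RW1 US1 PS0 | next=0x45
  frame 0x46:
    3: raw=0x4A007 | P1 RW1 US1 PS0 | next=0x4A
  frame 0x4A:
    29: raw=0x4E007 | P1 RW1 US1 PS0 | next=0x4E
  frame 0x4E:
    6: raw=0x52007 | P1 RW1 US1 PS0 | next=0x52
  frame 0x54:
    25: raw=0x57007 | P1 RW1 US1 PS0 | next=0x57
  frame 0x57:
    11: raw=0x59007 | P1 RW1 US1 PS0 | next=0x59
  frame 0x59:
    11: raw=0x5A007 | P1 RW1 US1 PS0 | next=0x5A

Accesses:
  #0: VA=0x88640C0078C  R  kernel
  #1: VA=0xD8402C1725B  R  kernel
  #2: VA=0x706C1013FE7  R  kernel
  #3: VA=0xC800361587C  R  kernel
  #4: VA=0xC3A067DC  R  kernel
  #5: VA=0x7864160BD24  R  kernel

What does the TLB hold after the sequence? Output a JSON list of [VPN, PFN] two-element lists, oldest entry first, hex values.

Walk each access:
#0 VA=0x88640C0078C (r,kernel):
  L0: frame=0x18 idx=17 entry=0x1C007 [P=1 RW=1 US=1 PS=0]
  L1: frame=0x1C idx=25 entry=0x20007 [P=1 RW=1 US=1 PS=0]
  L2: frame=0x20 idx=6 entry=0x23007 [P=1 RW=1 US=1 PS=0]
  L3: frame=0x23 idx=0 entry=0x25007 [P=1 RW=1 US=1 PS=0]
  → PA=0x2578C  (4 entries read)
#1 VA=0xD8402C1725B (r,kernel):
  L0: frame=0x18 idx=27 entry=0x27007 [P=1 RW=1 US=1 PS=0]
  L1: frame=0x27 idx=16 entry=0x28007 [P=1 RW=1 US=1 PS=0]
  L2: frame=0x28 idx=22 entry=0x2B007 [P=1 RW=1 US=1 PS=0]
  L3: frame=0x2B idx=23 entry=0x2F007 [P=1 RW=1 US=1 PS=0]
  → PA=0x2F25B  (4 entries read)
#2 VA=0x706C1013FE7 (r,kernel):
  L0: frame=0x18 idx=14 entry=0x32007 [P=1 RW=1 US=1 PS=0]
  L1: frame=0x32 idx=27 entry=0x36007 [P=1 RW=1 US=1 PS=0]
  L2: frame=0x36 idx=8 entry=0x37007 [P=1 RW=1 US=1 PS=0]
  L3: frame=0x37 idx=19 entry=0x3B007 [P=1 RW=1 US=1 PS=0]
  → PA=0x3BFE7  (4 entries read)
#3 VA=0xC800361587C (r,kernel):
  L0: frame=0x18 idx=25 entry=0x3C007 [P=1 RW=1 US=1 PS=0]
  L1: frame=0x3C idx=0 entry=0x3F007 [P=1 RW=1 US=1 PS=0]
  L2: frame=0x3F idx=27 entry=0x41007 [P=1 RW=1 US=1 PS=0]
  L3: frame=0x41 idx=21 entry=0x45007 [P=1 RW=1 US=1 PS=0]
  → PA=0x4587C  (4 entries read)
#4 VA=0xC3A067DC (r,kernel):
  L0: frame=0x18 idx=0 entry=0x46007 [P=1 RW=1 US=1 PS=0]
  L1: frame=0x46 idx=3 entry=0x4A007 [P=1 RW=1 US=1 PS=0]
  L2: frame=0x4A idx=29 entry=0x4E007 [P=1 RW=1 US=1 PS=0]
  L3: frame=0x4E idx=6 entry=0x52007 [P=1 RW=1 US=1 PS=0]
  → PA=0x527DC  (4 entries read)
#5 VA=0x7864160BD24 (r,kernel):
  L0: frame=0x18 idx=15 entry=0x54007 [P=1 RW=1 US=1 PS=0]
  L1: frame=0x54 idx=25 entry=0x57007 [P=1 RW=1 US=1 PS=0]
  L2: frame=0x57 idx=11 entry=0x59007 [P=1 RW=1 US=1 PS=0]
  L3: frame=0x59 idx=11 entry=0x5A007 [P=1 RW=1 US=1 PS=0]
  → PA=0x5AD24  (4 entries read)

TLB: [["0x88640C00", "0x25"], ["0xD8402C17", "0x2F"], ["0x706C1013", "0x3B"], ["0xC8003615", "0x45"], ["0xC3A06", "0x52"], ["0x7864160B", "0x5A"]]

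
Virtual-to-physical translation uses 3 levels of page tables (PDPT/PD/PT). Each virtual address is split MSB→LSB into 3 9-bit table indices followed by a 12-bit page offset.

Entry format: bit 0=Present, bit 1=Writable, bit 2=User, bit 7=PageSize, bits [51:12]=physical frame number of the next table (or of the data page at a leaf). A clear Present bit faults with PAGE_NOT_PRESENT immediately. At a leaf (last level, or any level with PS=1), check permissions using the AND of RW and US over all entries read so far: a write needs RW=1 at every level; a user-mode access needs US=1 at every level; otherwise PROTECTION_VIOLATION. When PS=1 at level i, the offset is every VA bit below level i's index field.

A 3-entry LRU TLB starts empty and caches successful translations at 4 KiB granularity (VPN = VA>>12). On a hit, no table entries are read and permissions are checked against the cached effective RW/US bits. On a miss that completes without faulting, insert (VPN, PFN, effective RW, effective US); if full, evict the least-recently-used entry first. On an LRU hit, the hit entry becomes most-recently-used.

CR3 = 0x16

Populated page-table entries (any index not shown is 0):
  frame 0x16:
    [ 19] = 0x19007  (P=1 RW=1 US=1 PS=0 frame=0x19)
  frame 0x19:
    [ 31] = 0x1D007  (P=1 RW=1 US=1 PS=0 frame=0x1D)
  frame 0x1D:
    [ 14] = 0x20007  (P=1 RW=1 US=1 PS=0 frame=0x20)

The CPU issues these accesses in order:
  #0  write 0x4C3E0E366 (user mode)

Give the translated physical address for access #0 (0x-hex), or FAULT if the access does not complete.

Trace:
#0 VA=0x4C3E0E366 (w,user):
  lvl0: tbl 0x16, slot 19 ⇒ 0x19007 (P1/RW1/US1/PS0)
  lvl1: tbl 0x19, slot 31 ⇒ 0x1D007 (P1/RW1/US1/PS0)
  lvl2: tbl 0x1D, slot 14 ⇒ 0x20007 (P1/RW1/US1/PS0)
  ✓ 0x20366  — 3 lookups

Access #0 PA: 0x20366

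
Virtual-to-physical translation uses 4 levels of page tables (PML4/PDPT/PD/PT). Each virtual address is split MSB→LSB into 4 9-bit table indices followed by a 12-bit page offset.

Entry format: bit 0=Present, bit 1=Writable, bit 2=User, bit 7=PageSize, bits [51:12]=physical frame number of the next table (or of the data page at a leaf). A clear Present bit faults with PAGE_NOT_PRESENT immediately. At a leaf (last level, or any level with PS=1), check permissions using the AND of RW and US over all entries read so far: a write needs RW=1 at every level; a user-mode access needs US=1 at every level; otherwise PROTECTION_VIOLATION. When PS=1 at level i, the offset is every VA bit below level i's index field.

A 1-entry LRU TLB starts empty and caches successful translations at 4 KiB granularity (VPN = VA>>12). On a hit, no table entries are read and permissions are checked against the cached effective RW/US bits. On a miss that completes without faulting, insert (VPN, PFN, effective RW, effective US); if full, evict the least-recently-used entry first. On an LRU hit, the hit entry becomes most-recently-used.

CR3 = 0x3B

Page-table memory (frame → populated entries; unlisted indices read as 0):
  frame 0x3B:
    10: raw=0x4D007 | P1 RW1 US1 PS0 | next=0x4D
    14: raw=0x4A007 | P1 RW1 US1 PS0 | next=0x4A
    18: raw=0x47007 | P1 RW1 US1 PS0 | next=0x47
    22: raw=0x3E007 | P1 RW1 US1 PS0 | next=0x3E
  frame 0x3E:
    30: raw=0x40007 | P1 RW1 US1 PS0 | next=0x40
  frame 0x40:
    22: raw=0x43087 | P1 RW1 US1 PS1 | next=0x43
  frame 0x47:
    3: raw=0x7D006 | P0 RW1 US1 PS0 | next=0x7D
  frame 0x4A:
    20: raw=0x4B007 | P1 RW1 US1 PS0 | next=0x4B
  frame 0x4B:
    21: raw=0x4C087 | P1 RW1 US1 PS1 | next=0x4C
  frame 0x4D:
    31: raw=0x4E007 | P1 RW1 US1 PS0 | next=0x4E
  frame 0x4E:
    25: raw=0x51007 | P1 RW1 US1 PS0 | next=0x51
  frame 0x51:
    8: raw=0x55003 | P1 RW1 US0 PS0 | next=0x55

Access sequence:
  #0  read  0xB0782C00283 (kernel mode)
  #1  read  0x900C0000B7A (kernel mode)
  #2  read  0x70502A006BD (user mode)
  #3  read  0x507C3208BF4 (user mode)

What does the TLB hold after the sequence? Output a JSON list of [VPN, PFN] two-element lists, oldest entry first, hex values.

Walk each access:
#0 VA=0xB0782C00283 (r,kernel):
  [0] read 0x3B idx=22: raw=0x3E007 flags P=1 W=1 U=1 S=0
  [1] read 0x3E idx=30: raw=0x40007 flags P=1 W=1 U=1 S=0
  [2] read 0x40 idx=22: raw=0x43087 flags P=1 W=1 U=1 S=1
  ⇒ phys 0x43283 (huge @L2)  [3 reads]
#1 VA=0x900C0000B7A (r,kernel):
  [0] read 0x3B idx=18: raw=0x47007 flags P=1 W=1 U=1 S=0
  [1] read 0x47 idx=3: raw=0x7D006 flags P=0 W=1 U=1 S=0
  → PAGE_NOT_PRESENT  (2 entries read)
#2 VA=0x70502A006BD (r,user):
  [0] read 0x3B idx=14: raw=0x4A007 flags P=1 W=1 U=1 S=0
  [1] read 0x4A idx=20: raw=0x4B007 flags P=1 W=1 U=1 S=0
  [2] read 0x4B idx=21: raw=0x4C087 flags P=1 W=1 U=1 S=1
  ⇒ phys 0x4C6BD (huge @L2)  [3 reads]
#3 VA=0x507C3208BF4 (r,user):
  [0] read 0x3B idx=10: raw=0x4D007 flags P=1 W=1 U=1 S=0
  [1] read 0x4D idx=31: raw=0x4E007 flags P=1 W=1 U=1 S=0
  [2] read 0x4E idx=25: raw=0x51007 flags P=1 W=1 U=1 S=0
  [3] read 0x51 idx=8: raw=0x55003 flags P=1 W=1 U=0 S=0
  → PROTECTION_VIOLATION  (4 entries read)

TLB: [["0x70502A00", "0x4C"]]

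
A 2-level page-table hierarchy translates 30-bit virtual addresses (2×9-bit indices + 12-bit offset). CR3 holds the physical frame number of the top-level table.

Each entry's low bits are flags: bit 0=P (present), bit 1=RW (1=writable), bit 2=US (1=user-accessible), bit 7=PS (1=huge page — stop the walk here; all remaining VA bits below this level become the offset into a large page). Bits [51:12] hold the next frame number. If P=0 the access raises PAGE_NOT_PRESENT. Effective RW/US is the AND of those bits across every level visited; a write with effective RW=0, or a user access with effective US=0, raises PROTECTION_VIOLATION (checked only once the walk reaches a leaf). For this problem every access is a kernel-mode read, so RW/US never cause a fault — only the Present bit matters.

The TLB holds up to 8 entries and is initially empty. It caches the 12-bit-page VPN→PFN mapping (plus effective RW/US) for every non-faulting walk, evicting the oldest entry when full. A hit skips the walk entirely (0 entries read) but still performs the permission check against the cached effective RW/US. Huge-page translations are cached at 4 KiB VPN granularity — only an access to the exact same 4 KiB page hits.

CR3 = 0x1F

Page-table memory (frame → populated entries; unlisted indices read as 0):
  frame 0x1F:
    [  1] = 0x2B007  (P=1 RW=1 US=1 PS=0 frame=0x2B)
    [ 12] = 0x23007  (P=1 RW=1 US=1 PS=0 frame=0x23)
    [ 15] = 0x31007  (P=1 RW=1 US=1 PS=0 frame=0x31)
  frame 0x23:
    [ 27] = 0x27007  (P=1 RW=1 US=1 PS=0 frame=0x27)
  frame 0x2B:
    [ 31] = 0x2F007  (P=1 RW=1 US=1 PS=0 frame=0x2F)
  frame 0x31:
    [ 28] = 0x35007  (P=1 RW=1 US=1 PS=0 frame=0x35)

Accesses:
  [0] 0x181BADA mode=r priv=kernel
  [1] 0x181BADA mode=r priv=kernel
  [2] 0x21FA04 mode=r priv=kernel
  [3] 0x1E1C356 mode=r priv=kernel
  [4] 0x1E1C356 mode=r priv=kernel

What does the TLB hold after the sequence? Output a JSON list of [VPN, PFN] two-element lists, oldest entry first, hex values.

Walk each access:
#0 VA=0x181BADA (r,kernel):
  [0] read 0x1F idx=12: raw=0x23007 flags P=1 W=1 U=1 S=0
  [1] read 0x23 idx=27: raw=0x27007 flags P=1 W=1 U=1 S=0
  ⇒ phys 0x27ADA  [2 reads]
#1 VA=0x181BADA (r,kernel):
  TLB hit vpn=0x181B → PA=0x27ADA
#2 VA=0x21FA04 (r,kernel):
  [0] read 0x1F idx=1: raw=0x2B007 flags P=1 W=1 U=1 S=0
  [1] read 0x2B idx=31: raw=0x2F007 flags P=1 W=1 U=1 S=0
  ⇒ phys 0x2FA04  [2 reads]
#3 VA=0x1E1C356 (r,kernel):
  [0] read 0x1F idx=15: raw=0x31007 flags P=1 W=1 U=1 S=0
  [1] read 0x31 idx=28: raw=0x35007 flags P=1 W=1 U=1 S=0
  ⇒ phys 0x35356  [2 reads]
#4 VA=0x1E1C356 (r,kernel):
  TLB hit vpn=0x1E1C → PA=0x35356

TLB: [["0x181B", "0x27"], ["0x21F", "0x2F"], ["0x1E1C", "0x35"]]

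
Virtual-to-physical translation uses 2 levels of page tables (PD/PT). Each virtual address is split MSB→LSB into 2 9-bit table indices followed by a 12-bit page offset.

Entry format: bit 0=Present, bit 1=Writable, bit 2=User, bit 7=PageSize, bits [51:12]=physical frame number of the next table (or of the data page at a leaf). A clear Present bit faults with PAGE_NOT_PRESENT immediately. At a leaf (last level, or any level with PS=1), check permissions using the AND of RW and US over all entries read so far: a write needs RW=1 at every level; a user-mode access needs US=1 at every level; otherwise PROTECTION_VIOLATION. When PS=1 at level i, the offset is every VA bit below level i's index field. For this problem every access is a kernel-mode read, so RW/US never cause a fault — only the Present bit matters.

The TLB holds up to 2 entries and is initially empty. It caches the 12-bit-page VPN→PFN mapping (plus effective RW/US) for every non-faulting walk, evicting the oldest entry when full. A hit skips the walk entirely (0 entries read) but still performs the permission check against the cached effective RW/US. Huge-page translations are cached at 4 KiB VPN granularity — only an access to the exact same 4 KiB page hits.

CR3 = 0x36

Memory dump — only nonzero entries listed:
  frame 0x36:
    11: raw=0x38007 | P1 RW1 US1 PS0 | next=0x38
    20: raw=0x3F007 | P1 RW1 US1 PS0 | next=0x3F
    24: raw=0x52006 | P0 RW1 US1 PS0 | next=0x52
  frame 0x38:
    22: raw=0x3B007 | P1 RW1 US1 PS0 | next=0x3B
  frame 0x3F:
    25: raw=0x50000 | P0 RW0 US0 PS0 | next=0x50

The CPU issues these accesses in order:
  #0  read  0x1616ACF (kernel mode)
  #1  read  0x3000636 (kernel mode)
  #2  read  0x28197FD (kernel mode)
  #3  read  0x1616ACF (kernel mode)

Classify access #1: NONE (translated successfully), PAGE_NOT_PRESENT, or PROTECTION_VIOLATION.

Per-access translation:
#0 VA=0x1616ACF (r,kernel):
  lvl0: tbl 0x36, slot 11 ⇒ 0x38007 (P1/RW1/US1/PS0)
  lvl1: tbl 0x38, slot 22 ⇒ 0x3B007 (P1/RW1/US1/PS0)
  ✓ 0x3BACF  — 2 lookups
#1 VA=0x3000636 (r,kernel):
  lvl0: tbl 0x36, slot 24 ⇒ 0x52006 (P0/RW1/US1/PS0)
  ✗ PAGE_NOT_PRESENT  [1 reads]
#2 VA=0x28197FD (r,kernel):
  lvl0: tbl 0x36, slot 20 ⇒ 0x3F007 (P1/RW1/US1/PS0)
  lvl1: tbl 0x3F, slot 25 ⇒ 0x50000 (P0/RW0/US0/PS0)
  ✗ PAGE_NOT_PRESENT  [2 reads]
#3 VA=0x1616ACF (r,kernel):
  TLB hit vpn=0x1616 → PA=0x3BACF

Access #1 fault: PAGE_NOT_PRESENT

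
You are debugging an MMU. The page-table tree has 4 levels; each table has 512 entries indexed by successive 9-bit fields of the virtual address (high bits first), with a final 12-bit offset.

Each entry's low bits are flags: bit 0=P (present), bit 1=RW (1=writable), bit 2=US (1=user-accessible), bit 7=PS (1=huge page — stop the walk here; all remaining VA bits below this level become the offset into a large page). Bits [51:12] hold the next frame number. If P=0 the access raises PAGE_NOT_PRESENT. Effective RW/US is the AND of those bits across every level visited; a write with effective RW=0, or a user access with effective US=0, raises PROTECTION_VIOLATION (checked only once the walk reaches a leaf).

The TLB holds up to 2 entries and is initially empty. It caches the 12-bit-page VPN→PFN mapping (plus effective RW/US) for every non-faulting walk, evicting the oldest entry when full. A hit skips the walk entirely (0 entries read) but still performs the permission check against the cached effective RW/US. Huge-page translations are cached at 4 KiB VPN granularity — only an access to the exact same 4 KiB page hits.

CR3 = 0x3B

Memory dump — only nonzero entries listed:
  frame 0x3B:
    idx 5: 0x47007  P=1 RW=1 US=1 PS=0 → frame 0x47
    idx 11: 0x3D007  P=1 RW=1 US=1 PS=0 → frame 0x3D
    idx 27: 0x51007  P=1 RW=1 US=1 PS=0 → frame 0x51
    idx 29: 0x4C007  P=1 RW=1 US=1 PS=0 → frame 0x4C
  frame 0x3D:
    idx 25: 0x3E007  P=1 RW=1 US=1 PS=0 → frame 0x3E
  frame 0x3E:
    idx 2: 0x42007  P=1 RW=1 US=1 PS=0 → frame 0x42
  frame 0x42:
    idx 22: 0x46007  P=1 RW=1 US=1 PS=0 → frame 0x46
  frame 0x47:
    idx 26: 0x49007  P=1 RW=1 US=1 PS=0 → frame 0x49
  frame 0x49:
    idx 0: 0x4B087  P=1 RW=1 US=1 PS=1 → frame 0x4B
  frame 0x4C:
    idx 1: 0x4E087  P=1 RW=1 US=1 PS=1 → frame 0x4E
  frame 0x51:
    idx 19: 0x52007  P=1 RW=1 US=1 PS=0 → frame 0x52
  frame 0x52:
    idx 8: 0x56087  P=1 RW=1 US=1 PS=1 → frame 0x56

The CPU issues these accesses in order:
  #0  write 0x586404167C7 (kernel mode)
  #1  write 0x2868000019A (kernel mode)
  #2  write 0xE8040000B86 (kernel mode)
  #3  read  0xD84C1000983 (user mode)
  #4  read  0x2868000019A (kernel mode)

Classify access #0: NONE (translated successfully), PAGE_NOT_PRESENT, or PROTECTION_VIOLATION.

Per-access translation:
#0 VA=0x586404167C7 (w,kernel):
  L0: frame=0x3B idx=11 entry=0x3D007 [P=1 RW=1 US=1 PS=0]
  L1: frame=0x3D idx=25 entry=0x3E007 [P=1 RW=1 US=1 PS=0]
  L2: frame=0x3E idx=2 entry=0x42007 [P=1 RW=1 US=1 PS=0]
  L3: frame=0x42 idx=22 entry=0x46007 [P=1 RW=1 US=1 PS=0]
  → PA=0x467C7  (4 entries read)
#1 VA=0x2868000019A (w,kernel):
  L0: frame=0x3B idx=5 entry=0x47007 [P=1 RW=1 US=1 PS=0]
  L1: frame=0x47 idx=26 entry=0x49007 [P=1 RW=1 US=1 PS=0]
  L2: frame=0x49 idx=0 entry=0x4B087 [P=1 RW=1 US=1 PS=1]
  → PA=0x4B19A (huge @L2)  (3 entries read)
#2 VA=0xE8040000B86 (w,kernel):
  L0: frame=0x3B idx=29 entry=0x4C007 [P=1 RW=1 US=1 PS=0]
  L1: frame=0x4C idx=1 entry=0x4E087 [P=1 RW=1 US=1 PS=1]
  → PA=0x4EB86 (huge @L1)  (2 entries read)
#3 VA=0xD84C1000983 (r,user):
  L0: frame=0x3B idx=27 entry=0x51007 [P=1 RW=1 US=1 PS=0]
  L1: frame=0x51 idx=19 entry=0x52007 [P=1 RW=1 US=1 PS=0]
  L2: frame=0x52 idx=8 entry=0x56087 [P=1 RW=1 US=1 PS=1]
  → PA=0x56983 (huge @L2)  (3 entries read)
#4 VA=0x2868000019A (r,kernel):
  L0: frame=0x3B idx=5 entry=0x47007 [P=1 RW=1 US=1 PS=0]
  L1: frame=0x47 idx=26 entry=0x49007 [P=1 RW=1 US=1 PS=0]
  L2: frame=0x49 idx=0 entry=0x4B087 [P=1 RW=1 US=1 PS=1]
  → PA=0x4B19A (huge @L2)  (3 entries read)

Access #0 fault: NONE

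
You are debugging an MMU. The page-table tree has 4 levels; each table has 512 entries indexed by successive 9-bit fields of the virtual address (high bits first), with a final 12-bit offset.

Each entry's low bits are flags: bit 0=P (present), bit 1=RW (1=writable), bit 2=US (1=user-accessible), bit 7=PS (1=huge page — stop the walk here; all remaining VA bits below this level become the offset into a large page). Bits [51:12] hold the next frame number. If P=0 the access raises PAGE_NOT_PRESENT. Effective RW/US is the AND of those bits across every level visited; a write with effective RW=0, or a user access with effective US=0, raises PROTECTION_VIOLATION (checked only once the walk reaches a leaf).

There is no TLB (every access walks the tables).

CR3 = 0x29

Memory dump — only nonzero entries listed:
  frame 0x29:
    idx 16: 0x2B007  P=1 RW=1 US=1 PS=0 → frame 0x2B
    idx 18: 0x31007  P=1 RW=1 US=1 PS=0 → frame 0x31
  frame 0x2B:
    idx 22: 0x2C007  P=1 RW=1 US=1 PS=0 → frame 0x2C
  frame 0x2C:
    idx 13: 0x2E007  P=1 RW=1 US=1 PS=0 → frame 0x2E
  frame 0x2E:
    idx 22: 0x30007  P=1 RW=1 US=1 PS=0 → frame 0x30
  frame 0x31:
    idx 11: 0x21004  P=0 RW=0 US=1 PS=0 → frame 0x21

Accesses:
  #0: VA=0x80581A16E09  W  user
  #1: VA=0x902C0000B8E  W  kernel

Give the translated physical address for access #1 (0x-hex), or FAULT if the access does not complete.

Trace:
#0 VA=0x80581A16E09 (w,user):
  L0: frame=0x29 idx=16 entry=0x2B007 [P=1 RW=1 US=1 PS=0]
  L1: frame=0x2B idx=22 entry=0x2C007 [P=1 RW=1 US=1 PS=0]
  L2: frame=0x2C idx=13 entry=0x2E007 [P=1 RW=1 US=1 PS=0]
  L3: frame=0x2E idx=22 entry=0x30007 [P=1 RW=1 US=1 PS=0]
  ✓ 0x30E09  — 4 lookups
#1 VA=0x902C0000B8E (w,kernel):
  L0: frame=0x29 idx=18 entry=0x31007 [P=1 RW=1 US=1 PS=0]
  L1: frame=0x31 idx=11 entry=0x21004 [P=0 RW=0 US=1 PS=0]
  → PAGE_NOT_PRESENT  (2 entries read)

Access #1 PA: FAULT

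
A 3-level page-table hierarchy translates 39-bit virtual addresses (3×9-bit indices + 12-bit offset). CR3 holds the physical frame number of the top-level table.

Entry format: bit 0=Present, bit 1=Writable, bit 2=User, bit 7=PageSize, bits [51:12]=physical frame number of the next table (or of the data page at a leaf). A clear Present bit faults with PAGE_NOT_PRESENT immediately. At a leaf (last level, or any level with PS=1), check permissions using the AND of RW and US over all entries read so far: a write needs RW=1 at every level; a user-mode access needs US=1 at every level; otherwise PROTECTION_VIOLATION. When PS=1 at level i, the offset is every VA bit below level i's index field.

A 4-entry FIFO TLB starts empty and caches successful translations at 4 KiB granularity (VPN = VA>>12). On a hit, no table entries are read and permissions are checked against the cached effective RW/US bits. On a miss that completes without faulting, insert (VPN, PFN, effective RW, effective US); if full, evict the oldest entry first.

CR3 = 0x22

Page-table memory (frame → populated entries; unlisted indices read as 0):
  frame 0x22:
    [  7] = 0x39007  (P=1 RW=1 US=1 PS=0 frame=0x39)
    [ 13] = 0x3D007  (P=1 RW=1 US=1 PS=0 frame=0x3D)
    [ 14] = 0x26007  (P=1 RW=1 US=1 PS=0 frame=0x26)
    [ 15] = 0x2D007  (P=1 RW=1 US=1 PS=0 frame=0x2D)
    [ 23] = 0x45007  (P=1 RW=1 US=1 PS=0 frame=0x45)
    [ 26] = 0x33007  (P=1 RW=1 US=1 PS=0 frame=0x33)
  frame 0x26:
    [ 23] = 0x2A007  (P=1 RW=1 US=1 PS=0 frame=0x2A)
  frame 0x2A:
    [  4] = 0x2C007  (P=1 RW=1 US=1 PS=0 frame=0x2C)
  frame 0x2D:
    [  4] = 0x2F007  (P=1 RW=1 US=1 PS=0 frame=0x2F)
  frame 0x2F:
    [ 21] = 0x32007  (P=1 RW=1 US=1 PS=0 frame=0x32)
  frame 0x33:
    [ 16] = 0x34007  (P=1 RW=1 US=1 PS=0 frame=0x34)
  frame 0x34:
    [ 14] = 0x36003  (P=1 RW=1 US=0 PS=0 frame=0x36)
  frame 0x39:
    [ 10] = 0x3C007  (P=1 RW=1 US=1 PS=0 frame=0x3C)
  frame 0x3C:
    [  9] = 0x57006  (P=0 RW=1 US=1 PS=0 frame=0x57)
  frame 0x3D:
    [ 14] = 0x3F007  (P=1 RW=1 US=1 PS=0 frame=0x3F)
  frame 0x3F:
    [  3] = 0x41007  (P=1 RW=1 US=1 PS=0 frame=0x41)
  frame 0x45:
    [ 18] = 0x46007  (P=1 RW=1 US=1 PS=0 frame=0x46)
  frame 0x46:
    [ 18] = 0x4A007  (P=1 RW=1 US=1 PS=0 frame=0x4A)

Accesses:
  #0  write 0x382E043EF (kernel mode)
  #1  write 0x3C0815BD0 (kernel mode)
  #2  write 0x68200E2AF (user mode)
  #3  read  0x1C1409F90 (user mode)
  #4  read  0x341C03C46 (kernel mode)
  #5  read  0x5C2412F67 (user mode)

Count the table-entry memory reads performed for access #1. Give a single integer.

Trace:
#0 VA=0x382E043EF (w,kernel):
  [0] read 0x22 idx=14: raw=0x26007 flags P=1 W=1 U=1 S=0
  [1] read 0x26 idx=23: raw=0x2A007 flags P=1 W=1 U=1 S=0
  [2] read 0x2A idx=4: raw=0x2C007 flags P=1 W=1 U=1 S=0
  → PA=0x2C3EF  (3 entries read)
#1 VA=0x3C0815BD0 (w,kernel):
  [0] read 0x22 idx=15: raw=0x2D007 flags P=1 W=1 U=1 S=0
  [1] read 0x2D idx=4: raw=0x2F007 flags P=1 W=1 U=1 S=0
  [2] read 0x2F idx=21: raw=0x32007 flags P=1 W=1 U=1 S=0
  → PA=0x32BD0  (3 entries read)
#2 VA=0x68200E2AF (w,user):
  [0] read 0x22 idx=26: raw=0x33007 flags P=1 W=1 U=1 S=0
  [1] read 0x33 idx=16: raw=0x34007 flags P=1 W=1 U=1 S=0
  [2] read 0x34 idx=14: raw=0x36003 flags P=1 W=1 U=0 S=0
  → PROTECTION_VIOLATION  (3 entries read)
#3 VA=0x1C1409F90 (r,user):
  [0] read 0x22 idx=7: raw=0x39007 flags P=1 W=1 U=1 S=0
  [1] read 0x39 idx=10: raw=0x3C007 flags P=1 W=1 U=1 S=0
  [2] read 0x3C idx=9: raw=0x57006 flags P=0 W=1 U=1 S=0
  → PAGE_NOT_PRESENT  (3 entries read)
#4 VA=0x341C03C46 (r,kernel):
  [0] read 0x22 idx=13: raw=0x3D007 flags P=1 W=1 U=1 S=0
  [1] read 0x3D idx=14: raw=0x3F007 flags P=1 W=1 U=1 S=0
  [2] read 0x3F idx=3: raw=0x41007 flags P=1 W=1 U=1 S=0
  → PA=0x41C46  (3 entries read)
#5 VA=0x5C2412F67 (r,user):
  [0] read 0x22 idx=23: raw=0x45007 flags P=1 W=1 U=1 S=0
  [1] read 0x45 idx=18: raw=0x46007 flags P=1 W=1 U=1 S=0
  [2] read 0x46 idx=18: raw=0x4A007 flags P=1 W=1 U=1 S=0
  → PA=0x4AF67  (3 entries read)

Entries read for #1: 3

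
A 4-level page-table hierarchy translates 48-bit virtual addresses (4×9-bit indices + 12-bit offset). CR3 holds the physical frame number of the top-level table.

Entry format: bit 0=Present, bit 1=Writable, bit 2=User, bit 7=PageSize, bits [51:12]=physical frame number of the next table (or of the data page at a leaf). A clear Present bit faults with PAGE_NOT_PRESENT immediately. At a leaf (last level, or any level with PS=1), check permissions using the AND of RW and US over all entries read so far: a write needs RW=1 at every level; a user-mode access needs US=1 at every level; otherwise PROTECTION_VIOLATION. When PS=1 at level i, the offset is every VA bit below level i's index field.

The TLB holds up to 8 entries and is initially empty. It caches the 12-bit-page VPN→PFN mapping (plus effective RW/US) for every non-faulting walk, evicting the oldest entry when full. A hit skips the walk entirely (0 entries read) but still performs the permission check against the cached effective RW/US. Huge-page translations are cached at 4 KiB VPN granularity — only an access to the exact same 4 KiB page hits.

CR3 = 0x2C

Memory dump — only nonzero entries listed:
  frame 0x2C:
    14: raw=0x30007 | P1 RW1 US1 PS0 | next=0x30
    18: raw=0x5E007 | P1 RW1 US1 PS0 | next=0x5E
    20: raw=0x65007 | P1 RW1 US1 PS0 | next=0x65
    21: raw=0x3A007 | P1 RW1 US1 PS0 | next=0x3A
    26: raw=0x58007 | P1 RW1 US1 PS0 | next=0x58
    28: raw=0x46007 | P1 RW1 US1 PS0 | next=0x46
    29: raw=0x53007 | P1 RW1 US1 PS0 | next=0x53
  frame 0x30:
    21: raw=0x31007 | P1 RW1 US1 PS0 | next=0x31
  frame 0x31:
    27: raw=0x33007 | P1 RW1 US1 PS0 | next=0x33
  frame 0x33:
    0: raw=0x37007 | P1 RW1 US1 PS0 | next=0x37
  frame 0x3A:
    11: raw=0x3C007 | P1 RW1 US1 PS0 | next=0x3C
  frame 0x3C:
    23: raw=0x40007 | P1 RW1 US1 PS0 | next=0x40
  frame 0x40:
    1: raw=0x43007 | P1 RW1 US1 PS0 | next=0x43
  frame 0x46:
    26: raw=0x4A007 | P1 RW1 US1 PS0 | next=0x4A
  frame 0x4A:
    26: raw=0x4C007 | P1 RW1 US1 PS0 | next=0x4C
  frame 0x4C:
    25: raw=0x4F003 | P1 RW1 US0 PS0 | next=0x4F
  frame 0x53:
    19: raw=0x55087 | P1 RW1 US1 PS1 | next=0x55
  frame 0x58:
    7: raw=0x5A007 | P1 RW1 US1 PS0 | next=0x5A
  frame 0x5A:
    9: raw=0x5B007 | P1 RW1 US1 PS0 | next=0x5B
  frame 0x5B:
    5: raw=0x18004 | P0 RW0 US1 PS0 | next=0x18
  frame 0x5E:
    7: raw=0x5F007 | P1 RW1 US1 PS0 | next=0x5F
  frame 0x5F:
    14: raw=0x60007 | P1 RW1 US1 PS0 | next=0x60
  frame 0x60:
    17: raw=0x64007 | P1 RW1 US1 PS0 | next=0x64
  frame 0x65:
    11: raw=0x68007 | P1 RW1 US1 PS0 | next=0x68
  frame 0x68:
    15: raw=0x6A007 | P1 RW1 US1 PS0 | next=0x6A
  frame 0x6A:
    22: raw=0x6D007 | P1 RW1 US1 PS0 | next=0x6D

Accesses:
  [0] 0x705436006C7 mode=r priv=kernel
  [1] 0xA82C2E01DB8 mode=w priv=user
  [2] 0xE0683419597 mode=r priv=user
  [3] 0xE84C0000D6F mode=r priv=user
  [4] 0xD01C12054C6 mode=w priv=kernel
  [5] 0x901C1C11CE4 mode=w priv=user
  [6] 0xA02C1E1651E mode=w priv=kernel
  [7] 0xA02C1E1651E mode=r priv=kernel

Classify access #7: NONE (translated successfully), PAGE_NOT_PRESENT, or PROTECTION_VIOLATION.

Walk each access:
#0 VA=0x705436006C7 (r,kernel):
  [0] read 0x2C idx=14: raw=0x30007 flags P=1 W=1 U=1 S=0
  [1] read 0x30 idx=21: raw=0x31007 flags P=1 W=1 U=1 S=0
  [2] read 0x31 idx=27: raw=0x33007 flags P=1 W=1 U=1 S=0
  [3] read 0x33 idx=0: raw=0x37007 flags P=1 W=1 U=1 S=0
  ✓ 0x376C7  — 4 lookups
#1 VA=0xA82C2E01DB8 (w,user):
  [0] read 0x2C idx=21: raw=0x3A007 flags P=1 W=1 U=1 S=0
  [1] read 0x3A idx=11: raw=0x3C007 flags P=1 W=1 U=1 S=0
  [2] read 0x3C idx=23: raw=0x40007 flags P=1 W=1 U=1 S=0
  [3] read 0x40 idx=1: raw=0x43007 flags P=1 W=1 U=1 S=0
  ✓ 0x43DB8  — 4 lookups
#2 VA=0xE0683419597 (r,user):
  [0] read 0x2C idx=28: raw=0x46007 flags P=1 W=1 U=1 S=0
  [1] read 0x46 idx=26: raw=0x4A007 flags P=1 W=1 U=1 S=0
  [2] read 0x4A idx=26: raw=0x4C007 flags P=1 W=1 U=1 S=0
  [3] read 0x4C idx=25: raw=0x4F003 flags P=1 W=1 U=0 S=0
  → PROTECTION_VIOLATION  (4 entries read)
#3 VA=0xE84C0000D6F (r,user):
  [0] read 0x2C idx=29: raw=0x53007 flags P=1 W=1 U=1 S=0
  [1] read 0x53 idx=19: raw=0x55087 flags P=1 W=1 U=1 S=1
  ✓ 0x55D6F (huge @L1)  — 2 lookups
#4 VA=0xD01C12054C6 (w,kernel):
  [0] read 0x2C idx=26: raw=0x58007 flags P=1 W=1 U=1 S=0
  [1] read 0x58 idx=7: raw=0x5A007 flags P=1 W=1 U=1 S=0
  [2] read 0x5A idx=9: raw=0x5B007 flags P=1 W=1 U=1 S=0
  [3] read 0x5B idx=5: raw=0x18004 flags P=0 W=0 U=1 S=0
  → PAGE_NOT_PRESENT  (4 entries read)
#5 VA=0x901C1C11CE4 (w,user):
  [0] read 0x2C idx=18: raw=0x5E007 flags P=1 W=1 U=1 S=0
  [1] read 0x5E idx=7: raw=0x5F007 flags P=1 W=1 U=1 S=0
  [2] read 0x5F idx=14: raw=0x60007 flags P=1 W=1 U=1 S=0
  [3] read 0x60 idx=17: raw=0x64007 flags P=1 W=1 U=1 S=0
  ✓ 0x64CE4  — 4 lookups
#6 VA=0xA02C1E1651E (w,kernel):
  [0] read 0x2C idx=20: raw=0x65007 flags P=1 W=1 U=1 S=0
  [1] read 0x65 idx=11: raw=0x68007 flags P=1 W=1 U=1 S=0
  [2] read 0x68 idx=15: raw=0x6A007 flags P=1 W=1 U=1 S=0
  [3] read 0x6A idx=22: raw=0x6D007 flags P=1 W=1 U=1 S=0
  ✓ 0x6D51E  — 4 lookups
#7 VA=0xA02C1E1651E (r,kernel):
  TLB hit vpn=0xA02C1E16 → PA=0x6D51E

Access #7 fault: NONE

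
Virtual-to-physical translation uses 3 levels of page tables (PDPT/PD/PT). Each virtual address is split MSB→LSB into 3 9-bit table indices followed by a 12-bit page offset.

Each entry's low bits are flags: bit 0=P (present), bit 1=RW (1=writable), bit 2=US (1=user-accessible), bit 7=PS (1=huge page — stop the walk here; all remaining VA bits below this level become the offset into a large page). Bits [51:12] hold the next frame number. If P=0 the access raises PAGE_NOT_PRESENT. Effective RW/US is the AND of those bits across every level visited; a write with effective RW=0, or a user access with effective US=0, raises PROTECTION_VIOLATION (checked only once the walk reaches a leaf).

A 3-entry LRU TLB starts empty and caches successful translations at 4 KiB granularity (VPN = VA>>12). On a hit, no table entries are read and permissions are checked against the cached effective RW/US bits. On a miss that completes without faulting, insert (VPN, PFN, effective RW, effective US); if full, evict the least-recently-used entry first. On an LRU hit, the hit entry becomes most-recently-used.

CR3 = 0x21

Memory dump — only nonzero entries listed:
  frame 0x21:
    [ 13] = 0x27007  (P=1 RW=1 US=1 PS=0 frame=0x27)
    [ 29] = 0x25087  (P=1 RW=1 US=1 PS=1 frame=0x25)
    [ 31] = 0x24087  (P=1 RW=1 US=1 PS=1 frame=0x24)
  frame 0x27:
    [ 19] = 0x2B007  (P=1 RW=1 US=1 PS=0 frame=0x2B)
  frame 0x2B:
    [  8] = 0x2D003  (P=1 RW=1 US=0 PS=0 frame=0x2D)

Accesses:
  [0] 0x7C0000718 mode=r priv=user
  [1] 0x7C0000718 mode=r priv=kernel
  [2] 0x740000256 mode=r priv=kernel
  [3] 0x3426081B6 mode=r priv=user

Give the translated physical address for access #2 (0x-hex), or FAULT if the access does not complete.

Walk each access:
#0 VA=0x7C0000718 (r,user):
  L0 @0x21[31] → 0x24087  P=1,RW=1,US=1,PS=1
  → PA=0x24718 (huge @L0)  (1 entries read)
#1 VA=0x7C0000718 (r,kernel):
  TLB hit vpn=0x7C0000 → PA=0x24718
#2 VA=0x740000256 (r,kernel):
  L0 @0x21[29] → 0x25087  P=1,RW=1,US=1,PS=1
  → PA=0x25256 (huge @L0)  (1 entries read)
#3 VA=0x3426081B6 (r,user):
  L0 @0x21[13] → 0x27007  P=1,RW=1,US=1,PS=0
  L1 @0x27[19] → 0x2B007  P=1,RW=1,US=1,PS=0
  L2 @0x2B[8] → 0x2D003  P=1,RW=1,US=0,PS=0
  ✗ PROTECTION_VIOLATION  [3 reads]

Access #2 PA: 0x25256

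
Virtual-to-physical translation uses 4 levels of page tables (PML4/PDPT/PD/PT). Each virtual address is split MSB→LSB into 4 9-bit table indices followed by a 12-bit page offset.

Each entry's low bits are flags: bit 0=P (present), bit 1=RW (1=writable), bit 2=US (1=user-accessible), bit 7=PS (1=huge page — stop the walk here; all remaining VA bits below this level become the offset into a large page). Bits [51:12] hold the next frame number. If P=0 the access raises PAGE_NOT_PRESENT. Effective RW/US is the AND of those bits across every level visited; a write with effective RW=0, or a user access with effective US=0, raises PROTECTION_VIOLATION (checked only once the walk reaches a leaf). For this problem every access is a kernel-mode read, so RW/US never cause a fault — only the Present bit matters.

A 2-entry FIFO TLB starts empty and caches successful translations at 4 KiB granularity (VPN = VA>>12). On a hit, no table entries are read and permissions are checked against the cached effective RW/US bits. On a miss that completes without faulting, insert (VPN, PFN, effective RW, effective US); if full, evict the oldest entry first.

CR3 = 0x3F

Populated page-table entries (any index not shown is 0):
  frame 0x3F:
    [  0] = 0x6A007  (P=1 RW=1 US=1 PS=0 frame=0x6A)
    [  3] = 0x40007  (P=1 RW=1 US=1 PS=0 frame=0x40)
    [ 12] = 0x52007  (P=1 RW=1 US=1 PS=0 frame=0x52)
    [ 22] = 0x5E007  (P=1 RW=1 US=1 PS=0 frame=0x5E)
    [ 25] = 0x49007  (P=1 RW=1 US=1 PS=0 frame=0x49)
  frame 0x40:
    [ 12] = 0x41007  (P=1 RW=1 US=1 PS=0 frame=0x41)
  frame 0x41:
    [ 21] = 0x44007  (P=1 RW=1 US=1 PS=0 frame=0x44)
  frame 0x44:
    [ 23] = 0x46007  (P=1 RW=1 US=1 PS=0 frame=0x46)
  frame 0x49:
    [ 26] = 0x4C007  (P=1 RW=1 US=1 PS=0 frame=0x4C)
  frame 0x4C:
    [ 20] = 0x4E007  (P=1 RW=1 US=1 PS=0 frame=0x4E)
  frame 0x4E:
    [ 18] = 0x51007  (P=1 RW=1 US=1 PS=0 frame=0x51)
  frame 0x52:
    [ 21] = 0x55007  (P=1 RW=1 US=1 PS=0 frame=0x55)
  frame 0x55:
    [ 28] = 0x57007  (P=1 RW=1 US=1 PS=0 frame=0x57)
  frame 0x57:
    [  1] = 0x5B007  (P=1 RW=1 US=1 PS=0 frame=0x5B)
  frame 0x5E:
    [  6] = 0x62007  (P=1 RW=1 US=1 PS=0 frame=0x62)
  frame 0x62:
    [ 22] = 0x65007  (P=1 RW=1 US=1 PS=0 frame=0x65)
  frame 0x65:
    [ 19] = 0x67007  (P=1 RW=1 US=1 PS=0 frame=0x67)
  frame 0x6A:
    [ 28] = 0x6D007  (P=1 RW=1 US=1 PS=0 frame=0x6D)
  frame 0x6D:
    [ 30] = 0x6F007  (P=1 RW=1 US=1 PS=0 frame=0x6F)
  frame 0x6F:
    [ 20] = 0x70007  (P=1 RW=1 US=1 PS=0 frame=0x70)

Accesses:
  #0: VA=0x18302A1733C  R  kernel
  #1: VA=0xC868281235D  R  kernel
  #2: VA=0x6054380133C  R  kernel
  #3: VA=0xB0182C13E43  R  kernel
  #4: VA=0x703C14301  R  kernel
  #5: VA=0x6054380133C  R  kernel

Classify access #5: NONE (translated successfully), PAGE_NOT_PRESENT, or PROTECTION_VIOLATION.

Walk each access:
#0 VA=0x18302A1733C (r,kernel):
  lvl0: tbl 0x3F, slot 3 ⇒ 0x40007 (P1/RW1/US1/PS0)
  lvl1: tbl 0x40, slot 12 ⇒ 0x41007 (P1/RW1/US1/PS0)
  lvl2: tbl 0x41, slot 21 ⇒ 0x44007 (P1/RW1/US1/PS0)
  lvl3: tbl 0x44, slot 23 ⇒ 0x46007 (P1/RW1/US1/PS0)
  ⇒ phys 0x4633C  [4 reads]
#1 VA=0xC868281235D (r,kernel):
  lvl0: tbl 0x3F, slot 25 ⇒ 0x49007 (P1/RW1/US1/PS0)
  lvl1: tbl 0x49, slot 26 ⇒ 0x4C007 (P1/RW1/US1/PS0)
  lvl2: tbl 0x4C, slot 20 ⇒ 0x4E007 (P1/RW1/US1/PS0)
  lvl3: tbl 0x4E, slot 18 ⇒ 0x51007 (P1/RW1/US1/PS0)
  ⇒ phys 0x5135D  [4 reads]
#2 VA=0x6054380133C (r,kernel):
  lvl0: tbl 0x3F, slot 12 ⇒ 0x52007 (P1/RW1/US1/PS0)
  lvl1: tbl 0x52, slot 21 ⇒ 0x55007 (P1/RW1/US1/PS0)
  lvl2: tbl 0x55, slot 28 ⇒ 0x57007 (P1/RW1/US1/PS0)
  lvl3: tbl 0x57, slot 1 ⇒ 0x5B007 (P1/RW1/US1/PS0)
  ⇒ phys 0x5B33C  [4 reads]
#3 VA=0xB0182C13E43 (r,kernel):
  lvl0: tbl 0x3F, slot 22 ⇒ 0x5E007 (P1/RW1/US1/PS0)
  lvl1: tbl 0x5E, slot 6 ⇒ 0x62007 (P1/RW1/US1/PS0)
  lvl2: tbl 0x62, slot 22 ⇒ 0x65007 (P1/RW1/US1/PS0)
  lvl3: tbl 0x65, slot 19 ⇒ 0x67007 (P1/RW1/US1/PS0)
  ⇒ phys 0x67E43  [4 reads]
#4 VA=0x703C14301 (r,kernel):
  lvl0: tbl 0x3F, slot 0 ⇒ 0x6A007 (P1/RW1/US1/PS0)
  lvl1: tbl 0x6A, slot 28 ⇒ 0x6D007 (P1/RW1/US1/PS0)
  lvl2: tbl 0x6D, slot 30 ⇒ 0x6F007 (P1/RW1/US1/PS0)
  lvl3: tbl 0x6F, slot 20 ⇒ 0x70007 (P1/RW1/US1/PS0)
  ⇒ phys 0x70301  [4 reads]
#5 VA=0x6054380133C (r,kernel):
  lvl0: tbl 0x3F, slot 12 ⇒ 0x52007 (P1/RW1/US1/PS0)
  lvl1: tbl 0x52, slot 21 ⇒ 0x55007 (P1/RW1/US1/PS0)
  lvl2: tbl 0x55, slot 28 ⇒ 0x57007 (P1/RW1/US1/PS0)
  lvl3: tbl 0x57, slot 1 ⇒ 0x5B007 (P1/RW1/US1/PS0)
  ⇒ phys 0x5B33C  [4 reads]

Access #5 fault: NONE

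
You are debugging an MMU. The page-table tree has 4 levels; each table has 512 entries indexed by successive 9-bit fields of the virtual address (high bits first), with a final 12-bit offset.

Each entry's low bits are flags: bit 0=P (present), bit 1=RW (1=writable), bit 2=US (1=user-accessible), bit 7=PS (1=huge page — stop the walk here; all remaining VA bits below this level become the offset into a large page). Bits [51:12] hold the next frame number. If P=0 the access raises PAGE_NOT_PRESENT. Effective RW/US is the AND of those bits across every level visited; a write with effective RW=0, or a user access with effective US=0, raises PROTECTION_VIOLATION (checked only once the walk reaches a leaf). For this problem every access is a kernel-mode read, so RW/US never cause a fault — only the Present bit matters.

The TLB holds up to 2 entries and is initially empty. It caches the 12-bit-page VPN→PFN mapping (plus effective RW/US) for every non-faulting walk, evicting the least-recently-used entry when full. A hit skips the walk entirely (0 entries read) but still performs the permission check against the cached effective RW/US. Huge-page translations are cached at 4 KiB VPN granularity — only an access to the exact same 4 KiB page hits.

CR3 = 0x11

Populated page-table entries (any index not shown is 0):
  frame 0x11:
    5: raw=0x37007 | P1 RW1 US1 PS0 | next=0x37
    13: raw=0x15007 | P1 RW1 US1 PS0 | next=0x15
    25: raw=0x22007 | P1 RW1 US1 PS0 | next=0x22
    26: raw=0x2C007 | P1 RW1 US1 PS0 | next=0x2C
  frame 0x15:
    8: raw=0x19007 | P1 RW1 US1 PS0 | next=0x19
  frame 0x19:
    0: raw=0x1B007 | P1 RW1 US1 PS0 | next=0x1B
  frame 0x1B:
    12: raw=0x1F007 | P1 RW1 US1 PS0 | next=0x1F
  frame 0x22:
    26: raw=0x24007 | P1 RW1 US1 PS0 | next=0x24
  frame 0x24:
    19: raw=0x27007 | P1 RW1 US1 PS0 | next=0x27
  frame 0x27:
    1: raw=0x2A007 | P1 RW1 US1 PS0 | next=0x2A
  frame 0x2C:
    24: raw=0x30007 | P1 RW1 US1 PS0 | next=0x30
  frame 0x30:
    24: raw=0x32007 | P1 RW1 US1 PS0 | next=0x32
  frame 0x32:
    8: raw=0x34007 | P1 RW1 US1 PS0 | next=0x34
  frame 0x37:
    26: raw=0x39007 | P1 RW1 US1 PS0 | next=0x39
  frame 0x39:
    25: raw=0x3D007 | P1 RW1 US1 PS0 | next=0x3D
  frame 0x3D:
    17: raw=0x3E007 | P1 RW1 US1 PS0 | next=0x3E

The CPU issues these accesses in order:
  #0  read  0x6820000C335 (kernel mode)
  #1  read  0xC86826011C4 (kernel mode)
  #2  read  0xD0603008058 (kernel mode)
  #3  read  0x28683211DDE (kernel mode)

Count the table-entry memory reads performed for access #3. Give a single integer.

Walk each access:
#0 VA=0x6820000C335 (r,kernel):
  L0: frame=0x11 idx=13 entry=0x15007 [P=1 RW=1 US=1 PS=0]
  L1: frame=0x15 idx=8 entry=0x19007 [P=1 RW=1 US=1 PS=0]
  L2: frame=0x19 idx=0 entry=0x1B007 [P=1 RW=1 US=1 PS=0]
  L3: frame=0x1B idx=12 entry=0x1F007 [P=1 RW=1 US=1 PS=0]
  → PA=0x1F335  (4 entries read)
#1 VA=0xC86826011C4 (r,kernel):
  L0: frame=0x11 idx=25 entry=0x22007 [P=1 RW=1 US=1 PS=0]
  L1: frame=0x22 idx=26 entry=0x24007 [P=1 RW=1 US=1 PS=0]
  L2: frame=0x24 idx=19 entry=0x27007 [P=1 RW=1 US=1 PS=0]
  L3: frame=0x27 idx=1 entry=0x2A007 [P=1 RW=1 US=1 PS=0]
  → PA=0x2A1C4  (4 entries read)
#2 VA=0xD0603008058 (r,kernel):
  L0: frame=0x11 idx=26 entry=0x2C007 [P=1 RW=1 US=1 PS=0]
  L1: frame=0x2C idx=24 entry=0x30007 [P=1 RW=1 US=1 PS=0]
  L2: frame=0x30 idx=24 entry=0x32007 [P=1 RW=1 US=1 PS=0]
  L3: frame=0x32 idx=8 entry=0x34007 [P=1 RW=1 US=1 PS=0]
  → PA=0x34058  (4 entries read)
#3 VA=0x28683211DDE (r,kernel):
  L0: frame=0x11 idx=5 entry=0x37007 [P=1 RW=1 US=1 PS=0]
  L1: frame=0x37 idx=26 entry=0x39007 [P=1 RW=1 US=1 PS=0]
  L2: frame=0x39 idx=25 entry=0x3D007 [P=1 RW=1 US=1 PS=0]
  L3: frame=0x3D idx=17 entry=0x3E007 [P=1 RW=1 US=1 PS=0]
  → PA=0x3EDDE  (4 entries read)

Entries read for #3: 4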